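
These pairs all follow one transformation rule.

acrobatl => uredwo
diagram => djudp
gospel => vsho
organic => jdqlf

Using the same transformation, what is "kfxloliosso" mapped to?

The pattern: delete the first 2 characters, then shift every letter 3 places forward in the alphabet (wrapping around).
For "kfxloliosso", step one produces "xloliosso"; step two turns that into "aorolrvvr".

aorolrvvr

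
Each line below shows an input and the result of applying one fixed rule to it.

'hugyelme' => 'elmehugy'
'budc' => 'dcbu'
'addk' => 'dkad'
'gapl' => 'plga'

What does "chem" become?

In each case the input is transformed by: swap the front and back halves of the string.
"chem" → "emch".

emch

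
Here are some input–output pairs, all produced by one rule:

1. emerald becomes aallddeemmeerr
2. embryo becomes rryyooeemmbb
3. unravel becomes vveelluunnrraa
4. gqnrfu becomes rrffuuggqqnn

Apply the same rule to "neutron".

The rule is to move the last 3 characters to the front (rotate right by 3), then double every character.
Starting from "neutron": after the first operation, "ronneut"; after the second, "rroonnnneeuutt".
(Check on "embryo": → "ryoemb" → "rryyooeemmbb" ✓)

rroonnnneeuutt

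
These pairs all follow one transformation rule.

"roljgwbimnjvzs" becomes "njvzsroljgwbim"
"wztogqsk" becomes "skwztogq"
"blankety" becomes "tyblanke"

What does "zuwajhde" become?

dezuwajh

The transformation: swap the front and back halves of the string, then move the first 2 characters to the end (rotate left by 2).
Starting from "zuwajhde": after the first operation, "jhdezuwa"; after the second, "dezuwajh".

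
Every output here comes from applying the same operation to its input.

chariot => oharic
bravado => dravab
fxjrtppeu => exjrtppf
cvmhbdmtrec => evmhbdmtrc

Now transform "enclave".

vnclae

Each output is the input with this applied: delete the last character, then swap the first and last characters.
For "enclave", step one produces "enclav"; step two turns that into "vnclae".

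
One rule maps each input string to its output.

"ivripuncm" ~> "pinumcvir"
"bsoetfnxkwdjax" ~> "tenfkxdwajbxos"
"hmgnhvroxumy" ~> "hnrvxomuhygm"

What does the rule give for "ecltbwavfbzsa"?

btawfvzbascel

Rule — move the first 3 characters to the end (rotate left by 3), then swap each adjacent pair of characters (1↔2, 3↔4, ...).
"ecltbwavfbzsa" → "tbwavfbzsaecl" → "btawfvzbascel".
(Check on "bsoetfnxkwdjax": → "etfnxkwdjaxbso" → "tenfkxdwajbxos" ✓)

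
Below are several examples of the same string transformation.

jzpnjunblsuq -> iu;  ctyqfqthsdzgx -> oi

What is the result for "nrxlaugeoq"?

au

Each output is the input with this applied: shift every letter 9 places forward in the alphabet (wrapping around), then keep only the vowels.
Working it through for "nrxlaugeoq": intermediate "wagujdpnxz", final "au".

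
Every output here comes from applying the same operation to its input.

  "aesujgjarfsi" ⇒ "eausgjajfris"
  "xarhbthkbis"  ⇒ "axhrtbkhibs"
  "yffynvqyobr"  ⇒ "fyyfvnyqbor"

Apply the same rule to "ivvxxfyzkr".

The transformation: swap each adjacent pair of characters (1↔2, 3↔4, ...).
"ivvxxfyzkr" → "vixvfxzyrk".

vixvfxzyrk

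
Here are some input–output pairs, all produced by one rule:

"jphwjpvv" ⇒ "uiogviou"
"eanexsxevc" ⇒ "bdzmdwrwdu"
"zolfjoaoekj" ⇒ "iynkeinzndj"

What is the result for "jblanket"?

The rule is to shift every letter 1 place backward in the alphabet (wrapping around), then move the last character to the front.
"jblanket" → "iakzmjds" → "siakzmjd".

siakzmjd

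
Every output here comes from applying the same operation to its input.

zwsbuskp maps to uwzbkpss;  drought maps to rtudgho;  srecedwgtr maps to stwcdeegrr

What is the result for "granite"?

nrtaegi

In each case the input is transformed by: sort the characters into alphabetical order, then move the last 3 characters to the front (rotate right by 3).
On "granite": the first step gives "aeginrt", and the second then gives "nrtaegi".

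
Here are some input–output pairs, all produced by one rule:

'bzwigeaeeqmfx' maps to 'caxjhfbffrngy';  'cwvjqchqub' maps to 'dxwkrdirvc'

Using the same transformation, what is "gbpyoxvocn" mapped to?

hcqzpywpdo

The pattern: shift every letter 1 place forward in the alphabet (wrapping around).
Doing the same to "gbpyoxvocn": "hcqzpywpdo".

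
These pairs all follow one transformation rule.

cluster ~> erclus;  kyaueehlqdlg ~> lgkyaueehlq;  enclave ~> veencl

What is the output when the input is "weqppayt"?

ytweqpp

The transformation: move the last 3 characters to the front (rotate right by 3), then delete the first character.
Applying both steps to "weqppayt": "aytweqpp", then "ytweqpp".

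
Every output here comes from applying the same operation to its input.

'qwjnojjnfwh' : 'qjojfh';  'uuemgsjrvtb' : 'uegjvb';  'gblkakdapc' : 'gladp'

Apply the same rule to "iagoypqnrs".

igyqr

The pattern: keep every other character starting from the first (positions 1st, 3rd, 5th, ...).
On "iagoypqnrs" that produces "igyqr".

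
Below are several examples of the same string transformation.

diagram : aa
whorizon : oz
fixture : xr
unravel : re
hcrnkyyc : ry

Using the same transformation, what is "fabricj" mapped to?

bc

Rule — keep one character in every 3, starting at position 3 (positions 3rd, 6th, 9th, ...).
Applying that to "fabricj" gives "bc".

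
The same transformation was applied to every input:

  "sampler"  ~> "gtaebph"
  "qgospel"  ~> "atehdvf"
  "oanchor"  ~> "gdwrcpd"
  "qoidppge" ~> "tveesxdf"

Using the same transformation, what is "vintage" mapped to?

Looking at the pairs, the operation is to reverse the string, then shift every letter 11 places backward in the alphabet (wrapping around).
"vintage" → "tvpicxk".

tvpicxk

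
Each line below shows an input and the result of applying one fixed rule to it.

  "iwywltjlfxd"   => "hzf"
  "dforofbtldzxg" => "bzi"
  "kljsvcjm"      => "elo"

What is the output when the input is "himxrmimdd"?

off

The pattern: shift every letter 2 places forward in the alphabet (wrapping around), then keep only the last 3 characters.
Applying both steps to "himxrmimdd": "jkoztokoff", then "off".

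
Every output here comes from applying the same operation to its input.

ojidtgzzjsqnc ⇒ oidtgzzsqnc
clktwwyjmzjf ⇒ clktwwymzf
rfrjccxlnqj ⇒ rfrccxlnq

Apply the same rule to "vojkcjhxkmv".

vokchxkmv

The rule is to remove every "j".
Doing the same to "vojkcjhxkmv": "vokchxkmv".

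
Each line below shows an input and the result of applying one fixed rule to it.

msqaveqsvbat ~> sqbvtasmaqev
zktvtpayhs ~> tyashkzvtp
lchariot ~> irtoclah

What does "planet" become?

atelpn

The rule is to swap each adjacent pair of characters (1↔2, 3↔4, ...), then swap the front and back halves of the string.
On "planet": the first step gives "lpnate", and the second then gives "atelpn".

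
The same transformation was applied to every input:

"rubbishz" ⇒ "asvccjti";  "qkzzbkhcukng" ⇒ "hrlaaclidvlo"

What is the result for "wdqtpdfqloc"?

dxeruqegrmp

In each case the input is transformed by: shift every letter 1 place forward in the alphabet (wrapping around), then move the last character to the front.
On "wdqtpdfqloc": the first step gives "xeruqegrmpd", and the second then gives "dxeruqegrmp".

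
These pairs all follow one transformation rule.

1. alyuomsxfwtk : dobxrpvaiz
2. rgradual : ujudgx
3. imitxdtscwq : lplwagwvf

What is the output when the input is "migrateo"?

In each case the input is transformed by: delete the last 2 characters, then shift every letter 3 places forward in the alphabet (wrapping around).
Applying that to "migrateo" gives "pljudw".

pljudw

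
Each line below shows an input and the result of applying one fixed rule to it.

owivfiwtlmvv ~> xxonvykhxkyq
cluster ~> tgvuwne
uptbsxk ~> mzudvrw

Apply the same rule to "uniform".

Rule — shift every letter 2 places forward in the alphabet (wrapping around), then reverse the string.
So "uniform" becomes "otqhkpw".
(Check on "uptbsxk": → "wrvduzm" → "mzudvrw" ✓)

otqhkpw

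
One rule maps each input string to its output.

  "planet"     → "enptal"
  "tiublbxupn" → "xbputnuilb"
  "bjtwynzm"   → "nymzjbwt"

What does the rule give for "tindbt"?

bdttni

Looking at the pairs, the operation is to swap the front and back halves of the string, then swap each adjacent pair of characters (1↔2, 3↔4, ...).
Working it through for "tindbt": intermediate "dbttin", final "bdttni".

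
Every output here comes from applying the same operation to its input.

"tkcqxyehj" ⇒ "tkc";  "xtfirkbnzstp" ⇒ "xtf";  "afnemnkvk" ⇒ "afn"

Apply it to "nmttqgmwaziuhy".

Each output is the input with this applied: keep only the first 3 characters.
So "nmttqgmwaziuhy" becomes "nmt".

nmt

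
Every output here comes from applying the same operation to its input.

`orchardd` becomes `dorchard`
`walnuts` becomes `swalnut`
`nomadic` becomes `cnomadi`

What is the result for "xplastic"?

Looking at the pairs, the operation is to move the last character to the front.
So "xplastic" becomes "cxplasti".

cxplasti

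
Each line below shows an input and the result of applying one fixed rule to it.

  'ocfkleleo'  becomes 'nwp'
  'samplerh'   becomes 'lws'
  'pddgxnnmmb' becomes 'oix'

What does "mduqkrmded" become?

ovo

The pattern: shift every letter 11 places forward in the alphabet (wrapping around), then keep one character in every 3, starting at position 2 (positions 2nd, 5th, 8th, ...).
Working it through for "mduqkrmded": intermediate "xofbvcxopo", final "ovo".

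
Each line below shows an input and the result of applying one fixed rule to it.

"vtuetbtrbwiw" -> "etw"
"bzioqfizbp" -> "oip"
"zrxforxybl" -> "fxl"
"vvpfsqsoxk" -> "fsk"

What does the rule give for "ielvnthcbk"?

vhk

Each output is the input with this applied: delete the first 3 characters, then keep one character in every 3, starting at position 1 (positions 1st, 4th, 7th, ...).
"ielvnthcbk" → "vnthcbk" → "vhk".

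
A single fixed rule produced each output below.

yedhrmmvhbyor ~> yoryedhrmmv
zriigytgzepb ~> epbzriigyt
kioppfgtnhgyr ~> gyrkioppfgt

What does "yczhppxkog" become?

Looking at the pairs, the operation is to move the last 3 characters to the front (rotate right by 3), then delete the last 2 characters.
"yczhppxkog" → "kogyczhppx" → "kogyczhp".

kogyczhp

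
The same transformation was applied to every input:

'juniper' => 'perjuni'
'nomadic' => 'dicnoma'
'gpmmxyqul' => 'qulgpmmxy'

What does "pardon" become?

donpar

What's happening: move the last 3 characters to the front (rotate right by 3).
"pardon" → "donpar".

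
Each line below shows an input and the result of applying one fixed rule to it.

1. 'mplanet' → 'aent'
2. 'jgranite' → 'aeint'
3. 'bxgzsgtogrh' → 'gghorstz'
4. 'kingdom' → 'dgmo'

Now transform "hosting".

Each output is the input with this applied: delete the first 3 characters, then sort the characters into alphabetical order.
On "hosting": the first step gives "ting", and the second then gives "gint".

gint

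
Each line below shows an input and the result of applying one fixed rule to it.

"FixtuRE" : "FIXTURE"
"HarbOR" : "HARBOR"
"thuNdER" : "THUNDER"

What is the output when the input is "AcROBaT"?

ACROBAT

In each case the input is transformed by: convert every letter to uppercase.
On "AcROBaT" that produces "ACROBAT".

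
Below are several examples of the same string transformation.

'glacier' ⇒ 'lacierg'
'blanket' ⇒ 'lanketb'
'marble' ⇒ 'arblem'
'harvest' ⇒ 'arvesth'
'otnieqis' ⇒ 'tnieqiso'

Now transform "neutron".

In each case the input is transformed by: move the first character to the end.
On "neutron" that produces "eutronn".

eutronn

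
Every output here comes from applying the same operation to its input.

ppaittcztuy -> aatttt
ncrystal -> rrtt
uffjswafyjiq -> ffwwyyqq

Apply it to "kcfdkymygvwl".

The pattern: keep one character in every 3, starting at position 3 (positions 3rd, 6th, 9th, ...), then double every character.
Doing the same to "kcfdkymygvwl": "ffyyggll".

ffyyggll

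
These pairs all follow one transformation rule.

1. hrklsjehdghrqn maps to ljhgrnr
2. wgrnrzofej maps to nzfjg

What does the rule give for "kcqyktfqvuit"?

ytqutc

The transformation: keep every other character starting from the second (positions 2nd, 4th, 6th, ...), then move the first character to the end.
On "kcqyktfqvuit": the first step gives "cytqut", and the second then gives "ytqutc".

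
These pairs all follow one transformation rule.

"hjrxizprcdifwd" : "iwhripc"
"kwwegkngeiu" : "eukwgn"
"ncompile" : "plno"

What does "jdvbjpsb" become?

jsjv

What's happening: keep every other character starting from the first (positions 1st, 3rd, 5th, ...), then move the last 2 characters to the front (rotate right by 2).
Doing the same to "jdvbjpsb": "jsjv".
(Check on "ncompile": → "nopl" → "plno" ✓)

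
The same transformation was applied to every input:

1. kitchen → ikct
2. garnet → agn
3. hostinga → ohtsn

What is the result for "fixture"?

The pattern: swap each adjacent pair of characters (1↔2, 3↔4, ...), then delete the last 3 characters.
On "fixture": the first step gives "iftxrue", and the second then gives "iftx".

iftx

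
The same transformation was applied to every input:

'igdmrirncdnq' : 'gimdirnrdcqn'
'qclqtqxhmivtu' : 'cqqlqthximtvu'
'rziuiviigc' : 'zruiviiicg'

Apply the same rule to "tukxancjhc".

utxknajcch

Each output is the input with this applied: swap each adjacent pair of characters (1↔2, 3↔4, ...).
On "tukxancjhc" that produces "utxknajcch".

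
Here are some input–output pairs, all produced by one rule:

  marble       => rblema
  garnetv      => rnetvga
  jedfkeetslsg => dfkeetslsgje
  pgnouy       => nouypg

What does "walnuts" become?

What's happening: move the first 2 characters to the end (rotate left by 2).
"walnuts" → "lnutswa".

lnutswa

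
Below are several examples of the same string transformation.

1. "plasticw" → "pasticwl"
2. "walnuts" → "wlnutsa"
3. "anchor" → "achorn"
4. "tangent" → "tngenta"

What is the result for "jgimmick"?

jimmickg

Looking at the pairs, the operation is to move the first character to the end, then swap the first and last characters.
Doing the same to "jgimmick": "jimmickg".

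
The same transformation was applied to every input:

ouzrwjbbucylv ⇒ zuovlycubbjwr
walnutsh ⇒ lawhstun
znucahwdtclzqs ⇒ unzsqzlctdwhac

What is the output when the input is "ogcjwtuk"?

cgokutwj

The rule is to reverse the string, then move the last 3 characters to the front (rotate right by 3).
Working it through for "ogcjwtuk": intermediate "kutwjcgo", final "cgokutwj".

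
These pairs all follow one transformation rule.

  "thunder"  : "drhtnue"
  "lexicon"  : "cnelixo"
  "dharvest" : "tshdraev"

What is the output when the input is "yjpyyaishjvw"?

The rule is to swap each adjacent pair of characters (1↔2, 3↔4, ...), then move the last 2 characters to the front (rotate right by 2).
Working it through for "yjpyyaishjvw": intermediate "jyypaysijhwv", final "wvjyypaysijh".
(Check on "thunder": → "htnuedr" → "drhtnue" ✓)

wvjyypaysijh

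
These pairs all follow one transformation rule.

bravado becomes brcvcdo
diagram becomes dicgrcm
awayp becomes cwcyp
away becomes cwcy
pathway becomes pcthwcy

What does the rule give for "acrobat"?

The transformation: replace every "a" with "c".
Doing the same to "acrobat": "ccrobct".

ccrobct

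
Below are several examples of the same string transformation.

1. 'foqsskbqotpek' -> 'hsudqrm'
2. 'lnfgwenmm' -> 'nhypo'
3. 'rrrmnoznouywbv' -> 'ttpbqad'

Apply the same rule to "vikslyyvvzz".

xmnaxb

The transformation: keep every other character starting from the first (positions 1st, 3rd, 5th, ...), then shift every letter 2 places forward in the alphabet (wrapping around).
On "vikslyyvvzz": the first step gives "vklyvz", and the second then gives "xmnaxb".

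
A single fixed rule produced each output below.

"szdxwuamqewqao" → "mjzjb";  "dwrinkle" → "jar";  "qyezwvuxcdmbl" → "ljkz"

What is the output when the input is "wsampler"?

The pattern: keep one character in every 3, starting at position 2 (positions 2nd, 5th, 8th, ...), then shift every letter 13 places forward in the alphabet (wrapping around) — i.e. ROT13.
For "wsampler", step one produces "spr"; step two turns that into "fce".

fce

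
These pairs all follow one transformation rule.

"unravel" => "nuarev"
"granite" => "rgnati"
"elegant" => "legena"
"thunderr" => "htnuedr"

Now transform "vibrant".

Rule — delete the last character, then swap each adjacent pair of characters (1↔2, 3↔4, ...).
Starting from "vibrant": after the first operation, "vibran"; after the second, "ivrbna".

ivrbna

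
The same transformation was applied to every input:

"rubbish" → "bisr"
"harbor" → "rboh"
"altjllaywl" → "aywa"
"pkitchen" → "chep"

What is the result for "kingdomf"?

Rule — swap the first and last characters, then keep only the last 4 characters.
For "kingdomf" the result is "domk".

domk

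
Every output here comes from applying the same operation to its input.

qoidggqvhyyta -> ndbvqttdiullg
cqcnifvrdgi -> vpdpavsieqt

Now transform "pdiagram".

Each output is the input with this applied: shift every letter 13 places forward in the alphabet (wrapping around) — i.e. ROT13, then move the last character to the front.
Applying that to "pdiagram" gives "zcqvnten".
(Check on "cqcnifvrdgi": → "pdpavsieqtv" → "vpdpavsieqt" ✓)

zcqvnten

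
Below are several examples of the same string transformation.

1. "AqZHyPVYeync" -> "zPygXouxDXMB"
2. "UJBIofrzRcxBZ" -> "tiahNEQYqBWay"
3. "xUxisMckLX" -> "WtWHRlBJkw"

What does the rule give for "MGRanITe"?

Each output is the input with this applied: shift every letter 1 place backward in the alphabet (wrapping around), then flip the case of every letter.
Working it through for "MGRanITe": intermediate "LFQzmHSd", final "lfqZMhsD".
(Check on "AqZHyPVYeync": → "ZpYGxOUXdxmb" → "zPygXouxDXMB" ✓)

lfqZMhsD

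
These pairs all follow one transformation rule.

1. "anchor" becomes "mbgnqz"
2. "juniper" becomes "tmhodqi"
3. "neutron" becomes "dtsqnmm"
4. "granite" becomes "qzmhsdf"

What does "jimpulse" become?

The transformation: move the first character to the end, then shift every letter 1 place backward in the alphabet (wrapping around).
So "jimpulse" becomes "hlotkrdi".

hlotkrdi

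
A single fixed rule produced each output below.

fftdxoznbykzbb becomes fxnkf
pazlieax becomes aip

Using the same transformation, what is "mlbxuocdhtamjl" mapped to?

ludam

What's happening: swap the first and last characters, then keep one character in every 3, starting at position 2 (positions 2nd, 5th, 8th, ...).
Starting from "mlbxuocdhtamjl": after the first operation, "llbxuocdhtamjm"; after the second, "ludam".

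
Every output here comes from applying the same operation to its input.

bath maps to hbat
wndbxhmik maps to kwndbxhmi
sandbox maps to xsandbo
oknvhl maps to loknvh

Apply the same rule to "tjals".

stjal

The pattern: move the last character to the front.
"tjals" → "stjal".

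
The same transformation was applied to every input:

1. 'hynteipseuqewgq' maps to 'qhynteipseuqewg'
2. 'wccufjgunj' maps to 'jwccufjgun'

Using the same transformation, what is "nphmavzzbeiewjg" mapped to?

The rule is to move the last character to the front.
So "nphmavzzbeiewjg" becomes "gnphmavzzbeiewj".

gnphmavzzbeiewj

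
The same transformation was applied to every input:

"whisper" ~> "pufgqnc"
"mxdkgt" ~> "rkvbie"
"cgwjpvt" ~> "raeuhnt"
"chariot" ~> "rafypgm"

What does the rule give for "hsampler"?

In each case the input is transformed by: shift every letter 2 places backward in the alphabet (wrapping around), then move the last character to the front.
For "hsampler", step one produces "fqyknjcp"; step two turns that into "pfqyknjc".

pfqyknjc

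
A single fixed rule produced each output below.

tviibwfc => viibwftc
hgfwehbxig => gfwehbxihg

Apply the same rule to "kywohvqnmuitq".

ywohvqnmuitkq

Rule — swap the first and last characters, then move the first character to the end.
On "kywohvqnmuitq": the first step gives "qywohvqnmuitk", and the second then gives "ywohvqnmuitkq".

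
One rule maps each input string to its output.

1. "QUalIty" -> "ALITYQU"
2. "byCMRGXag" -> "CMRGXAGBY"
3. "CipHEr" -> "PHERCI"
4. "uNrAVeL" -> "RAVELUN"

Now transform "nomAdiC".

The rule is to move the first 2 characters to the end (rotate left by 2), then convert every letter to uppercase.
On "nomAdiC": the first step gives "mAdiCno", and the second then gives "MADICNO".

MADICNO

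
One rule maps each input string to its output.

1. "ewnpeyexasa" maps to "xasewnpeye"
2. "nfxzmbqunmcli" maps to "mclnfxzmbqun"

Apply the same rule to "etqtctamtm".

amtetqtct

The transformation: delete the last character, then move the last 3 characters to the front (rotate right by 3).
Working it through for "etqtctamtm": intermediate "etqtctamt", final "amtetqtct".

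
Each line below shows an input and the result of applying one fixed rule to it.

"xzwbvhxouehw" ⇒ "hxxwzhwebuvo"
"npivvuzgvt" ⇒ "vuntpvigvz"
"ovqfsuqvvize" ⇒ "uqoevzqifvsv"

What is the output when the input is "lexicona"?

iclaenxo

What's happening: take characters alternately from the front and the back (1st, last, 2nd, 2nd-last, ...), then move the last 2 characters to the front (rotate right by 2).
Applying both steps to "lexicona": "laenxoic", then "iclaenxo".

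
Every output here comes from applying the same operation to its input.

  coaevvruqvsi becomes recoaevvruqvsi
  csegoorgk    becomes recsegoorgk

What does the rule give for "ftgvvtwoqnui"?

Each output is the input with this applied: prepend "re".
Applying that to "ftgvvtwoqnui" gives "reftgvvtwoqnui".

reftgvvtwoqnui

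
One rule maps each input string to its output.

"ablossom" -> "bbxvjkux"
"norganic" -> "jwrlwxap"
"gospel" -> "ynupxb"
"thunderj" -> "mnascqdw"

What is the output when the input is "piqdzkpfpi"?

tyoyryrzmi

In each case the input is transformed by: shift every letter 9 places forward in the alphabet (wrapping around), then swap the front and back halves of the string.
Working it through for "piqdzkpfpi": intermediate "yrzmityoyr", final "tyoyryrzmi".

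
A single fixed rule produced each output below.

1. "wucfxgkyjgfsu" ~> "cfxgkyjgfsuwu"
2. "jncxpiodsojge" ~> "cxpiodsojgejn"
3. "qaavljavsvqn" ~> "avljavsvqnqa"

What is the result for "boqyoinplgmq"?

What's happening: move the first 2 characters to the end (rotate left by 2).
Applying that to "boqyoinplgmq" gives "qyoinplgmqbo".

qyoinplgmqbo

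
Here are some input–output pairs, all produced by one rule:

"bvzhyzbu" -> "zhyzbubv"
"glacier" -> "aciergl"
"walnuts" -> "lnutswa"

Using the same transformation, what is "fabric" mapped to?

The transformation: move the first 2 characters to the end (rotate left by 2).
For "fabric" the result is "bricfa".

bricfa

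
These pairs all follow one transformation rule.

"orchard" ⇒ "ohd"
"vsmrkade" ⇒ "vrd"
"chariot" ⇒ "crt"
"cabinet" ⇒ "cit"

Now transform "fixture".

fte

Rule — keep one character in every 3, starting at position 1 (positions 1st, 4th, 7th, ...).
So "fixture" becomes "fte".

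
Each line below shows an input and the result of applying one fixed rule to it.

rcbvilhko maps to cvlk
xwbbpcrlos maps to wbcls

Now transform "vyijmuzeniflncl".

yjueilc

The transformation: keep every other character starting from the second (positions 2nd, 4th, 6th, ...).
For "vyijmuzeniflncl" the result is "yjueilc".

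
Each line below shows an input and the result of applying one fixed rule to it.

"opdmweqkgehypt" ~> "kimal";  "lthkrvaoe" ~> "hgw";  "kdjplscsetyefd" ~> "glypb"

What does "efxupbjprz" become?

aqfv

Looking at the pairs, the operation is to keep one character in every 3, starting at position 1 (positions 1st, 4th, 7th, ...), then shift every letter 4 places backward in the alphabet (wrapping around).
"efxupbjprz" → "eujz" → "aqfv".
(Check on "lthkrvaoe": → "lka" → "hgw" ✓)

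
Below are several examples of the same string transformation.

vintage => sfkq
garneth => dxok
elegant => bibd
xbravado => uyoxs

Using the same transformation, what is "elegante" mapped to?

The transformation: shift every letter 3 places backward in the alphabet (wrapping around), then delete the last 3 characters.
On "elegante": the first step gives "bibdxkqb", and the second then gives "bibdx".
(Check on "garneth": → "dxokbqe" → "dxok" ✓)

bibdx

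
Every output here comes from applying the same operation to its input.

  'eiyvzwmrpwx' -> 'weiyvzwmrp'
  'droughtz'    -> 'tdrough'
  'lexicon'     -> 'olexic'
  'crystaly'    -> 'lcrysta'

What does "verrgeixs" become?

What's happening: delete the last character, then move the last character to the front.
For "verrgeixs", step one produces "verrgeix"; step two turns that into "xverrgei".

xverrgei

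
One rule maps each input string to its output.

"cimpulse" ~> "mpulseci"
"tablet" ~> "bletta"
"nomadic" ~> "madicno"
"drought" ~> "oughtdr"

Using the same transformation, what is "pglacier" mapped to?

lacierpg

Each output is the input with this applied: move the first 2 characters to the end (rotate left by 2).
So "pglacier" becomes "lacierpg".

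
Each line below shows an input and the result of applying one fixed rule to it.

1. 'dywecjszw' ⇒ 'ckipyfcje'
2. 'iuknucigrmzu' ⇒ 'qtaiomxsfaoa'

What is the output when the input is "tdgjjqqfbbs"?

mppwwlhhyzj

What's happening: move the first 2 characters to the end (rotate left by 2), then shift every letter 6 places forward in the alphabet (wrapping around).
For "tdgjjqqfbbs", step one produces "gjjqqfbbstd"; step two turns that into "mppwwlhhyzj".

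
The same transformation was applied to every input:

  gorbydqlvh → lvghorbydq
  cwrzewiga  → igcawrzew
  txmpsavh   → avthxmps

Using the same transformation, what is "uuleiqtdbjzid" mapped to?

ziuduleiqtdbj

The pattern: swap the first and last characters, then move the last 3 characters to the front (rotate right by 3).
On "uuleiqtdbjzid" that produces "ziuduleiqtdbj".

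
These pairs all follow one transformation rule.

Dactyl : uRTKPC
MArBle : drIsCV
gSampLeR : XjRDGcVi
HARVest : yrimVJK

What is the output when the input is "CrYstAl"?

The transformation: shift every letter 9 places backward in the alphabet (wrapping around), then flip the case of every letter.
Starting from "CrYstAl": after the first operation, "TiPjkRc"; after the second, "tIpJKrC".
(Check on "MArBle": → "DRiScv" → "drIsCV" ✓)

tIpJKrC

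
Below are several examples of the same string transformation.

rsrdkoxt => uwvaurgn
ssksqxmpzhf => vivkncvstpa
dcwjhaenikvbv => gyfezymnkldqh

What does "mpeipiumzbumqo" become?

prsthplxselcxp

The transformation: shift every letter 3 places forward in the alphabet (wrapping around), then take characters alternately from the front and the back (1st, last, 2nd, 2nd-last, ...).
Applying both steps to "mpeipiumzbumqo": "pshlslxpcexptr", then "prsthplxselcxp".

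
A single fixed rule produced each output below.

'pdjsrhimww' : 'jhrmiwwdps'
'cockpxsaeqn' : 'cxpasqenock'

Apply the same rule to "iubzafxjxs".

bfajxsxuiz

The pattern: swap each adjacent pair of characters (1↔2, 3↔4, ...), then move the first 3 characters to the end (rotate left by 3).
For "iubzafxjxs", step one produces "uizbfajxsx"; step two turns that into "bfajxsxuiz".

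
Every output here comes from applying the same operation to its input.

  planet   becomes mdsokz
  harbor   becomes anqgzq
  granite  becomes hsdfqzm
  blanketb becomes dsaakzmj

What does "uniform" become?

nqltmhe

Rule — move the last 3 characters to the front (rotate right by 3), then shift every letter 1 place backward in the alphabet (wrapping around).
Starting from "uniform": after the first operation, "ormunif"; after the second, "nqltmhe".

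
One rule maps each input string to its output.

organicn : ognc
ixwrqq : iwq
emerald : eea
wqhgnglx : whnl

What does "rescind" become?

rsi

The transformation: swap each adjacent pair of characters (1↔2, 3↔4, ...), then keep every other character starting from the second (positions 2nd, 4th, 6th, ...).
"rescind" → "ercsnid" → "rsi".
(Check on "ixwrqq": → "xirwqq" → "iwq" ✓)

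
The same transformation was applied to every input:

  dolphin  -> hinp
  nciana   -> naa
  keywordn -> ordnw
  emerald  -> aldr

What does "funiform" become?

Rule — delete the first 3 characters, then move the first character to the end.
For "funiform", step one produces "iform"; step two turns that into "formi".

formi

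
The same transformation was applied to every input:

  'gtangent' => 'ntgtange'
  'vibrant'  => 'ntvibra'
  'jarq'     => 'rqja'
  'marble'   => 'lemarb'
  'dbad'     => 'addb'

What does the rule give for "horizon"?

onhoriz

The pattern: move the last 2 characters to the front (rotate right by 2).
So "horizon" becomes "onhoriz".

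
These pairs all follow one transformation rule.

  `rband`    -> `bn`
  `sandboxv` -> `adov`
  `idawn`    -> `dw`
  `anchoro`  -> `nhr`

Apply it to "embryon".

Each output is the input with this applied: keep every other character starting from the second (positions 2nd, 4th, 6th, ...).
On "embryon" that produces "mro".

mro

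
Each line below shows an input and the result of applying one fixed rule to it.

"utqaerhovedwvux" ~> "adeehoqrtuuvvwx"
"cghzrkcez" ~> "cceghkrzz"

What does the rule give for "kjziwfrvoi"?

Looking at the pairs, the operation is to sort the characters into alphabetical order.
"kjziwfrvoi" → "fiijkorvwz".

fiijkorvwz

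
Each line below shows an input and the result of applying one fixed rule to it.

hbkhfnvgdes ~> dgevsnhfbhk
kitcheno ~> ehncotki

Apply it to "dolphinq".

The pattern: move the last 3 characters to the front (rotate right by 3), then take characters alternately from the front and the back (1st, last, 2nd, 2nd-last, ...).
Working it through for "dolphinq": intermediate "inqdolph", final "ihnpqldo".

ihnpqldo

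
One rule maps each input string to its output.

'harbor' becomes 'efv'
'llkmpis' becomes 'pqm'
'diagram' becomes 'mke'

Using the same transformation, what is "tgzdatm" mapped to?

Rule — keep every other character starting from the second (positions 2nd, 4th, 6th, ...), then shift every letter 4 places forward in the alphabet (wrapping around).
On "tgzdatm" that produces "khx".

khx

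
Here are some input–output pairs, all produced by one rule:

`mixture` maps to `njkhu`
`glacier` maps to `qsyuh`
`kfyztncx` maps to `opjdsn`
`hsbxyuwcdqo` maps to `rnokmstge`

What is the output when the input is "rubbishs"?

rryixi

Rule — delete the first 2 characters, then shift every letter 10 places backward in the alphabet (wrapping around).
On "rubbishs": the first step gives "bbishs", and the second then gives "rryixi".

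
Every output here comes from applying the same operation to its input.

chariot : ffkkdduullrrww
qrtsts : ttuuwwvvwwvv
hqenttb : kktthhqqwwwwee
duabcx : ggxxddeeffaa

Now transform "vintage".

The rule is to double every character, then shift every letter 3 places forward in the alphabet (wrapping around).
For "vintage", step one produces "vviinnttaaggee"; step two turns that into "yyllqqwwddjjhh".

yyllqqwwddjjhh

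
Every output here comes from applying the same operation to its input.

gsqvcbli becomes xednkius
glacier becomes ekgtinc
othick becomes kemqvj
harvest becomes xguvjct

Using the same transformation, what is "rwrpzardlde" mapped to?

Rule — move the first 3 characters to the end (rotate left by 3), then shift every letter 2 places forward in the alphabet (wrapping around).
"rwrpzardlde" → "pzardlderwr" → "rbctfnfgtyt".

rbctfnfgtyt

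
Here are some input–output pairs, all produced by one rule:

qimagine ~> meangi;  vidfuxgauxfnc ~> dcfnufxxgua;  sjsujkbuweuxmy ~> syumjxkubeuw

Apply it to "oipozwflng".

In each case the input is transformed by: delete the first 2 characters, then take characters alternately from the front and the back (1st, last, 2nd, 2nd-last, ...).
For "oipozwflng" the result is "pgonzlwf".

pgonzlwf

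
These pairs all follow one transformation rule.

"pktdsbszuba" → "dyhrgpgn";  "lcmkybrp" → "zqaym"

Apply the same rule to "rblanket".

fpzob

Rule — shift every letter 12 places backward in the alphabet (wrapping around), then delete the last 3 characters.
Working it through for "rblanket": intermediate "fpzobysh", final "fpzob".
(Check on "pktdsbszuba": → "dyhrgpgnipo" → "dyhrgpgn" ✓)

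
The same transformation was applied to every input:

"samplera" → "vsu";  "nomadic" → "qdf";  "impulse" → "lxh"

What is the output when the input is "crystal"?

Rule — shift every letter 3 places forward in the alphabet (wrapping around), then keep one character in every 3, starting at position 1 (positions 1st, 4th, 7th, ...).
Working it through for "crystal": intermediate "fubvwdo", final "fvo".
(Check on "nomadic": → "qrpdglf" → "qdf" ✓)

fvo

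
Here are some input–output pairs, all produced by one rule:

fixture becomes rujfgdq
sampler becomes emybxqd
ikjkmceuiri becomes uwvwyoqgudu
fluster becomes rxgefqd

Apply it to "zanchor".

The rule is to shift every letter 12 places forward in the alphabet (wrapping around).
On "zanchor" that produces "lmzotad".

lmzotad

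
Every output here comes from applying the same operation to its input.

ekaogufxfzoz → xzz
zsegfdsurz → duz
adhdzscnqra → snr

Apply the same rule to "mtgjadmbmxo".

dbx

Rule — keep every other character starting from the second (positions 2nd, 4th, 6th, ...), then keep only the last 3 characters.
Doing the same to "mtgjadmbmxo": "dbx".
(Check on "zsegfdsurz": → "sgduz" → "duz" ✓)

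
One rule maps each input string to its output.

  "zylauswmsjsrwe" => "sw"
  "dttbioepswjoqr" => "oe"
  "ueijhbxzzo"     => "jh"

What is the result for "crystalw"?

The pattern: swap the front and back halves of the string, then keep only the last 2 characters.
So "crystalw" becomes "ys".

ys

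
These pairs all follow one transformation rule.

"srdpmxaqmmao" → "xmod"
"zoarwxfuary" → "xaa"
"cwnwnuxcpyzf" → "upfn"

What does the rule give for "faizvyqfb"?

Each output is the input with this applied: keep one character in every 3, starting at position 3 (positions 3rd, 6th, 9th, ...), then move the first character to the end.
Working it through for "faizvyqfb": intermediate "iyb", final "ybi".
(Check on "srdpmxaqmmao": → "dxmo" → "xmod" ✓)

ybi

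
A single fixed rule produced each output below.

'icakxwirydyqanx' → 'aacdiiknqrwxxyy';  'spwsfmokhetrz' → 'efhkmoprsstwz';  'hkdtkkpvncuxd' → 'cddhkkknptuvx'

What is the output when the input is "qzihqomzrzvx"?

Looking at the pairs, the operation is to sort the characters into alphabetical order.
Applying that to "qzihqomzrzvx" gives "himoqqrvxzzz".

himoqqrvxzzz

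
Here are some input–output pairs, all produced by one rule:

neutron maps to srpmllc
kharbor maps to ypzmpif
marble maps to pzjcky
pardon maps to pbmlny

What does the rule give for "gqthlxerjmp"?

The rule is to move the first 2 characters to the end (rotate left by 2), then shift every letter 2 places backward in the alphabet (wrapping around).
For "gqthlxerjmp", step one produces "thlxerjmpgq"; step two turns that into "rfjvcphkneo".

rfjvcphkneo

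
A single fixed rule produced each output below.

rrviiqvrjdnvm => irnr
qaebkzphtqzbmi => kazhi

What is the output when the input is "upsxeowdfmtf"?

eptd

Rule — keep one character in every 3, starting at position 2 (positions 2nd, 5th, 8th, ...), then swap each adjacent pair of characters (1↔2, 3↔4, ...).
Working it through for "upsxeowdfmtf": intermediate "pedt", final "eptd".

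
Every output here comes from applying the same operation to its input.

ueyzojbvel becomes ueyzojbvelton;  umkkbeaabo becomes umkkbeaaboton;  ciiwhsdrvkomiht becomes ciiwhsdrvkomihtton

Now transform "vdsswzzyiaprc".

Rule — append "ton".
On "vdsswzzyiaprc" that produces "vdsswzzyiaprcton".

vdsswzzyiaprcton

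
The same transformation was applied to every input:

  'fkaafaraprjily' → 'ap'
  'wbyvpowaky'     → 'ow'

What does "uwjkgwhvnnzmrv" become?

vn

The transformation: swap the front and back halves of the string, then keep only the first 2 characters.
So "uwjkgwhvnnzmrv" becomes "vn".
(Check on "wbyvpowaky": → "owakywbyvp" → "ow" ✓)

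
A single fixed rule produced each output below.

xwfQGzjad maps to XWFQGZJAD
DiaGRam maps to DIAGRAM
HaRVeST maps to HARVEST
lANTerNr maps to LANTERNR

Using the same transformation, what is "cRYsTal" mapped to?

CRYSTAL

The pattern: convert every letter to uppercase.
For "cRYsTal" the result is "CRYSTAL".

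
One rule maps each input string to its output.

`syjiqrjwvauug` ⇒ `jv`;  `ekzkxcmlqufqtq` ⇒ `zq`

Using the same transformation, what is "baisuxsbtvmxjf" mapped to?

What's happening: keep every other character starting from the first (positions 1st, 3rd, 5th, ...), then keep one character in every 3, starting at position 2 (positions 2nd, 5th, 8th, ...).
"baisuxsbtvmxjf" → "biustmj" → "it".

it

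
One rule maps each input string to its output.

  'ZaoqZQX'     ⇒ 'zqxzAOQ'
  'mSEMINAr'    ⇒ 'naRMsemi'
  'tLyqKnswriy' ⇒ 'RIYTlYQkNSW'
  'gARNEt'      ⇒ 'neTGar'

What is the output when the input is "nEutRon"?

Rule — move the last 3 characters to the front (rotate right by 3), then flip the case of every letter.
Working it through for "nEutRon": intermediate "RonnEut", final "rONNeUT".

rONNeUT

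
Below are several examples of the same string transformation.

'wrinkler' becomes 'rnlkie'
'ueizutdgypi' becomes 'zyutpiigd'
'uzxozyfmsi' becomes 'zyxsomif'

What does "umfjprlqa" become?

Each output is the input with this applied: delete the first 2 characters, then sort the characters into reverse alphabetical order.
"umfjprlqa" → "fjprlqa" → "rqpljfa".

rqpljfa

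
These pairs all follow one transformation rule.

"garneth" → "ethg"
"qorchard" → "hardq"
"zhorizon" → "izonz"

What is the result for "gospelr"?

elrg

Looking at the pairs, the operation is to move the first character to the end, then delete the first 3 characters.
Applying both steps to "gospelr": "ospelrg", then "elrg".
(Check on "garneth": → "arnethg" → "ethg" ✓)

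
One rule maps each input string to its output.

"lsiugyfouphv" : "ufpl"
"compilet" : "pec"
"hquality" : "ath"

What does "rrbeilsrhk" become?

The pattern: keep one character in every 3, starting at position 1 (positions 1st, 4th, 7th, ...), then move the first character to the end.
On "rrbeilsrhk": the first step gives "resk", and the second then gives "eskr".

eskr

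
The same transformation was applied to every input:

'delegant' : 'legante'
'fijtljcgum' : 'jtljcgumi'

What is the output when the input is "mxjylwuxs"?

The pattern: delete the first character, then move the first character to the end.
Applying both steps to "mxjylwuxs": "xjylwuxs", then "jylwuxsx".

jylwuxsx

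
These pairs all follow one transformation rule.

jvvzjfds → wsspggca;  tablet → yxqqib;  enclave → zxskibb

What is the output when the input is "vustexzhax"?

xwuusrqpeb

What's happening: shift every letter 3 places backward in the alphabet (wrapping around), then sort the characters into reverse alphabetical order.
For "vustexzhax", step one produces "srpqbuwexu"; step two turns that into "xwuusrqpeb".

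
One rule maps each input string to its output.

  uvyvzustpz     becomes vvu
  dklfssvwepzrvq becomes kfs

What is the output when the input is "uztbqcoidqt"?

The rule is to keep every other character starting from the second (positions 2nd, 4th, 6th, ...), then keep only the first 3 characters.
Working it through for "uztbqcoidqt": intermediate "zbciq", final "zbc".

zbc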